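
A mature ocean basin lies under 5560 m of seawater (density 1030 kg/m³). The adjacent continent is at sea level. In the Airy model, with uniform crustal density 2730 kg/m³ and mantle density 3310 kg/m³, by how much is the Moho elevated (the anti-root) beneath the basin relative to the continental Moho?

In Airy isostatic equilibrium: replacing crust with seawater at the top is compensated by replacing crust with mantle at the base: d (ρ_c − ρ_w) = a (ρ_m − ρ_c).
a = d (ρ_c − ρ_w)/(ρ_m − ρ_c) = 5560 m × 1700/580 = 16300 m.

16300 m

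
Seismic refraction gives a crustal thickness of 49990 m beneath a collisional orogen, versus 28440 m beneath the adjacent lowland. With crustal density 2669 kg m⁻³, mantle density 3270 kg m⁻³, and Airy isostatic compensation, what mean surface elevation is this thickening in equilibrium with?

3960 m

Excess crust Δ = 49990 m − 28440 m = 21550 m, split between elevation h and root r with h + r = Δ.
Airy balance ρ_c h = (ρ_m − ρ_c) r gives r = h ρ_c/(ρ_m − ρ_c), so h (1 + ρ_c/(ρ_m − ρ_c)) = Δ, i.e. h = Δ (ρ_m − ρ_c)/ρ_m.
h = 21550 m × 601/3270 = 3960 m.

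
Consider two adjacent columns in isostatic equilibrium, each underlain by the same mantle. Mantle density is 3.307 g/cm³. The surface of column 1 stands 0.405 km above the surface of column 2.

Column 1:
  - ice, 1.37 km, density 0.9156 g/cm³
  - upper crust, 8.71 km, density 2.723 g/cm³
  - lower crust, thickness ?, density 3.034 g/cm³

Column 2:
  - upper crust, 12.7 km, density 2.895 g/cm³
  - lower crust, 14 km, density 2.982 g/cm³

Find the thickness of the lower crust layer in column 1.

Take the compensation level at the base of the deeper column (depth z_c below the surface of column 1) and equate Σ ρ_i t_i down to z_c; mantle fills any gap and the z_c terms cancel.
Column 1: 1.37×0.9156 + 8.71×2.723 + x×3.034 + (z_c − 10.08 − x)×3.307
Column 2: 0.405×0 + 12.7×2.895 + 14×2.982 + (z_c − 0.405 − 26.7)×3.307
The z_c×3.307 term appears on both sides and cancels. Collect the known terms of each column as K = Σ(ρt)_known − 3.307 × (depth of known layers): K_1 = 24.971702 − 3.307×10.08 = −8.362858; K_2 = 78.5145 − 3.307×(0.405 + 26.7) = −11.121735.
Balance: K_1 − x×(3.307 − 3.034) = K_2, so x = (K_1 − K_2)/(3.307 − 3.034) = 2.75888/0.273 = 10.1 km.

10.1 km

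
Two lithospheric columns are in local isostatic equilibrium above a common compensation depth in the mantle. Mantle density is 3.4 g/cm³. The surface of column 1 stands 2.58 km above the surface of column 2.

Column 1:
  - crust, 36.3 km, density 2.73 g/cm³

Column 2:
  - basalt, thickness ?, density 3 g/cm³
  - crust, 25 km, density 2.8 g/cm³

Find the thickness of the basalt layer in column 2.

1.37 km

Take the compensation level at the base of the deeper column (depth z_c below the surface of column 1) and equate Σ ρ_i t_i down to z_c; mantle fills any gap and the z_c terms cancel.
Column 1: 36.3×2.73 + (z_c − 36.3)×3.4
Column 2: 2.58×0 + x×3 + 25×2.8 + (z_c − 2.58 − 25 − x)×3.4
The z_c×3.4 term appears on both sides and cancels. Collect the known terms of each column as K = Σ(ρt)_known − 3.4 × (depth of known layers): K_1 = 99.099 − 3.4×36.3 = −24.321; K_2 = 70 − 3.4×(2.58 + 25) = −23.772.
Balance: K_1 = K_2 − x×(3.4 − 3), so x = (K_2 − K_1)/(3.4 − 3) = 0.549/0.4 = 1.37 km.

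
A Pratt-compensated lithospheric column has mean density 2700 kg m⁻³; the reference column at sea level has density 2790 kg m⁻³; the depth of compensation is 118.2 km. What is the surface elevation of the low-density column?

3.94 km

ρ_ref D = ρ (D + h) → h = D (ρ_ref − ρ)/ρ.
h = 118.2 km × (2790 − 2700)/2700 = 3.94 km.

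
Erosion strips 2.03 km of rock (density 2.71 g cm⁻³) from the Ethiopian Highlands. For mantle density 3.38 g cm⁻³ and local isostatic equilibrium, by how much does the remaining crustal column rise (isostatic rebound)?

1.63 km

Unloading: uplift u = e ρ_c/ρ_m = 2.03 km × 2.71/3.38 = 1.63 km.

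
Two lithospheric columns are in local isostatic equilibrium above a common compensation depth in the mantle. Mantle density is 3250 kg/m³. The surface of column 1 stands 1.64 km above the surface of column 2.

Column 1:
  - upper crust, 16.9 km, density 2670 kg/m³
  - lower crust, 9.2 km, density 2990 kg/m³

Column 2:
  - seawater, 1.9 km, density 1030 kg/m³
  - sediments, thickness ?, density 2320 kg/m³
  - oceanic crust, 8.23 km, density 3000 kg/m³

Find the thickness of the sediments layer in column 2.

Take the compensation level at the base of the deeper column (depth z_c below the surface of column 1) and equate Σ ρ_i t_i down to z_c; mantle fills any gap and the z_c terms cancel.
Column 1: 16.9×2670 + 9.2×2990 + (z_c − 26.1)×3250
Column 2: 1.64×0 + 1.9×1030 + x×2320 + 8.23×3000 + (z_c − 1.64 − 10.13 − x)×3250
The z_c×3250 term appears on both sides and cancels. Collect the known terms of each column as K = Σ(ρt)_known − 3250 × (depth of known layers): K_1 = 72631 − 3250×26.1 = −12194; K_2 = 26647 − 3250×(1.64 + 10.13) = −11605.5.
Balance: K_1 = K_2 − x×(3250 − 2320), so x = (K_2 − K_1)/(3250 − 2320) = 588.5/930 = 0.633 km.

0.633 km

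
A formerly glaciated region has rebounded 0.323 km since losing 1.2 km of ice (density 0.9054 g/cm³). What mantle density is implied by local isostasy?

ρ_m = ρ_ice t / u = 0.9054 × 1.2 km/0.323 km = 3.36 g/cm³.

3.36 g/cm³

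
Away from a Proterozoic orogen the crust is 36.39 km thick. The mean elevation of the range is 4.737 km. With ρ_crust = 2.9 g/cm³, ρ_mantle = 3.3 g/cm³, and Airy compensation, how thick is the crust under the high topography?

75.5 km

Root depth r = h ρ_c / (ρ_m − ρ_c) = 4.737 km × 2.9 / 0.4 = 34.34 km.
Total thickness = T + h + r = 36.39 km + 4.737 km + 34.34 km = 75.5 km.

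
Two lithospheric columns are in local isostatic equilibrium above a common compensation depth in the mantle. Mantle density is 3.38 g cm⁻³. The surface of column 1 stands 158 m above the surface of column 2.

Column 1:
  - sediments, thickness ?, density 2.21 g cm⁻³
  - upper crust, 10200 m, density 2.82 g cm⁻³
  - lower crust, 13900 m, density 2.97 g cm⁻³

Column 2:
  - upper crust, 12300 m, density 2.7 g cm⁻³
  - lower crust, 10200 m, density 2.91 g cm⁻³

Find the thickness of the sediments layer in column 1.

1950 m

Take the compensation level at the base of the deeper column (depth z_c below the surface of column 1) and equate Σ ρ_i t_i down to z_c; mantle fills any gap and the z_c terms cancel.
Column 1: x×2.21 + 10200×2.82 + 13900×2.97 + (z_c − 24100 − x)×3.38
Column 2: 158×0 + 12300×2.7 + 10200×2.91 + (z_c − 158 − 22500)×3.38
The z_c×3.38 term appears on both sides and cancels. Collect the known terms of each column as K = Σ(ρt)_known − 3.38 × (depth of known layers): K_1 = 70047 − 3.38×24100 = −11411; K_2 = 62892 − 3.38×(158 + 22500) = −13692.04.
Balance: K_1 − x×(3.38 − 2.21) = K_2, so x = (K_1 − K_2)/(3.38 − 2.21) = 2281.04/1.17 = 1950 m.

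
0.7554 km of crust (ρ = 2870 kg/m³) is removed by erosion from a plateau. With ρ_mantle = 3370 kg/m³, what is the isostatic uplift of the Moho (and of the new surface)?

0.643 km

Unloading: uplift u = e ρ_c/ρ_m = 0.7554 km × 2870/3370 = 0.643 km.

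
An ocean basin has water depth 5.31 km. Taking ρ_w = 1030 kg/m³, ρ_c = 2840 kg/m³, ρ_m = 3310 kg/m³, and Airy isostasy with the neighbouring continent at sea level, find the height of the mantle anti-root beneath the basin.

For local isostatic compensation: replacing crust with seawater at the top is compensated by replacing crust with mantle at the base: d (ρ_c − ρ_w) = a (ρ_m − ρ_c).
a = d (ρ_c − ρ_w)/(ρ_m − ρ_c) = 5.31 km × 1810/470 = 20.4 km.

20.4 km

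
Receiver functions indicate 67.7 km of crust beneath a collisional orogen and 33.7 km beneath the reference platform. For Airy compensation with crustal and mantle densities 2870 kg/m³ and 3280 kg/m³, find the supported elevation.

Excess crust Δ = 67.7 km − 33.7 km = 34 km, split between elevation h and root r with h + r = Δ.
Airy balance ρ_c h = (ρ_m − ρ_c) r gives r = h ρ_c/(ρ_m − ρ_c), so h (1 + ρ_c/(ρ_m − ρ_c)) = Δ, i.e. h = Δ (ρ_m − ρ_c)/ρ_m.
h = 34 km × 410/3280 = 4.25 km.

4.25 km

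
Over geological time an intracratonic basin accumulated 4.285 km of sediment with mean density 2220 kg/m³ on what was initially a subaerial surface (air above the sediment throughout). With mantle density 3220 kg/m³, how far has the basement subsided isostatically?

Subaerial load: s = t ρ_sed / ρ_m = 4.285 km × 2220/3220 = 2.95 km.

2.95 km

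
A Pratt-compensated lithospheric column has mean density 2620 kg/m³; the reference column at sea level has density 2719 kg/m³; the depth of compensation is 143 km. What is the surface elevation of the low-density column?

5.4 km

ρ_ref D = ρ (D + h) → h = D (ρ_ref − ρ)/ρ.
h = 143 km × (2719 − 2620)/2620 = 5.4 km.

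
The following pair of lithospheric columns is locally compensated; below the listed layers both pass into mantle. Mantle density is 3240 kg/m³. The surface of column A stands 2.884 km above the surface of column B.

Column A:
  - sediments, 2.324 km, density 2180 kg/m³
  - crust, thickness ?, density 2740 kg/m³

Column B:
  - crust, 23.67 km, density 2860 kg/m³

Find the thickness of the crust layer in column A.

31.8 km

Take the compensation level at the base of the deeper column (depth z_c below the surface of column A) and equate Σ ρ_i t_i down to z_c; mantle fills any gap and the z_c terms cancel.
Column A: 2.324×2180 + x×2740 + (z_c − 2.324 − x)×3240
Column B: 2.884×0 + 23.67×2860 + (z_c − 2.884 − 23.67)×3240
The z_c×3240 term appears on both sides and cancels. Collect the known terms of each column as K = Σ(ρt)_known − 3240 × (depth of known layers): K_A = 5066.32 − 3240×2.324 = −2463.44; K_B = 67696.2 − 3240×(2.884 + 23.67) = −18338.76.
Balance: K_A − x×(3240 − 2740) = K_B, so x = (K_A − K_B)/(3240 − 2740) = 15875.3/500 = 31.8 km.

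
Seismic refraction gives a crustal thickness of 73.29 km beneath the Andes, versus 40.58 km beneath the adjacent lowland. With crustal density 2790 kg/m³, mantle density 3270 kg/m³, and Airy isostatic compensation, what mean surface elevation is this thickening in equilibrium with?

4.8 km

Excess crust Δ = 73.29 km − 40.58 km = 32.71 km, split between elevation h and root r with h + r = Δ.
Airy balance ρ_c h = (ρ_m − ρ_c) r gives r = h ρ_c/(ρ_m − ρ_c), so h (1 + ρ_c/(ρ_m − ρ_c)) = Δ, i.e. h = Δ (ρ_m − ρ_c)/ρ_m.
h = 32.71 km × 480/3270 = 4.8 km.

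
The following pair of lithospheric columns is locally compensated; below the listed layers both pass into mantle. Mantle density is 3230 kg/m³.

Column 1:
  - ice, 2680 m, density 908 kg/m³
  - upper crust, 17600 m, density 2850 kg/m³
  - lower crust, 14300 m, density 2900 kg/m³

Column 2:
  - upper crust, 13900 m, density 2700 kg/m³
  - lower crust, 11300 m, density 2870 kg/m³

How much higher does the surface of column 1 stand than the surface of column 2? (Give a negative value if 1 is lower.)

For any compensation level in the mantle, the mantle terms cancel and isostasy reduces to e = (Σt_1 − Σt_2) − (Σ(ρt)_1 − Σ(ρt)_2) / ρ_m.
Σt_1 = 34580 m; Σt_2 = 25200 m; Σ(ρt)_1 = 94063440; Σ(ρt)_2 = 69961000 (in m·kg/m³).
e = (34580 − 25200) − (94063440 − 69961000) / 3230 = 1920 m.

1920 m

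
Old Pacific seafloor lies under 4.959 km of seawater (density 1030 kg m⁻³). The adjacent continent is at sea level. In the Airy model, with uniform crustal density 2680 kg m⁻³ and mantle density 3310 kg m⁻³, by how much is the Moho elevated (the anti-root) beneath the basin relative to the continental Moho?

13 km

By Archimedes' principle applied to the lithosphere: replacing crust with seawater at the top is compensated by replacing crust with mantle at the base: d (ρ_c − ρ_w) = a (ρ_m − ρ_c).
a = d (ρ_c − ρ_w)/(ρ_m − ρ_c) = 4.959 km × 1650/630 = 13 km.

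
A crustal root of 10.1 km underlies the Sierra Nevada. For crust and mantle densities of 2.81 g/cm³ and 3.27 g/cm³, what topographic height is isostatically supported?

1.65 km

Isostatic balance requires: ρ_c h = (ρ_m − ρ_c) r.
h = r (ρ_m − ρ_c) / ρ_c = 10.1 km × (3.27 − 2.81) / 2.81 = 1.65 km.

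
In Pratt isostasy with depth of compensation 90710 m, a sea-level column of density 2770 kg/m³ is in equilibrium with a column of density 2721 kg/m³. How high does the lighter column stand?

1630 m

ρ_ref D = ρ (D + h) → h = D (ρ_ref − ρ)/ρ.
h = 90710 m × (2770 − 2721)/2721 = 1630 m.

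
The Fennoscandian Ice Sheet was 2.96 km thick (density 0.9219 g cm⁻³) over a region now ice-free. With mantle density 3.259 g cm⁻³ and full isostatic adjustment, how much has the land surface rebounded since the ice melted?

0.837 km

Removing the load lets mantle flow back in; uplift u satisfies ρ_ice t = ρ_m u.
u = t ρ_ice/ρ_m = 2.96 km × 0.9219/3.259 = 0.837 km.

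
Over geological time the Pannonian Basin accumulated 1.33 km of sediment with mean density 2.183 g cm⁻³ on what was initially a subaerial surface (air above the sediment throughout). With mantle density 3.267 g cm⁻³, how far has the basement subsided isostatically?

Subaerial load: s = t ρ_sed / ρ_m = 1.33 km × 2.183/3.267 = 0.889 km.

0.889 km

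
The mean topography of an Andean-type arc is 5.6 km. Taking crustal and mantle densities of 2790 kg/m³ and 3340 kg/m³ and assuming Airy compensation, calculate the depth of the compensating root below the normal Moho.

28.4 km

Equating mass per unit area of the two columns: the weight of the topography is balanced by the buoyancy of the root, ρ_c h = (ρ_m − ρ_c) r.
r = h · ρ_c / (ρ_m − ρ_c) = 5.6 km × 2790 / (3340 − 2790) = 28.4 km.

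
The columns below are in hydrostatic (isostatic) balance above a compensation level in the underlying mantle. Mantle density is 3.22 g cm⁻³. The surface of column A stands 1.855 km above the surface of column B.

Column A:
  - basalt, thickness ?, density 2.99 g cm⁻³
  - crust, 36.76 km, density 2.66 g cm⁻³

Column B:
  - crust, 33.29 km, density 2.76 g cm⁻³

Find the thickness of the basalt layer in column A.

Take the compensation level at the base of the deeper column (depth z_c below the surface of column A) and equate Σ ρ_i t_i down to z_c; mantle fills any gap and the z_c terms cancel.
Column A: x×2.99 + 36.76×2.66 + (z_c − 36.76 − x)×3.22
Column B: 1.855×0 + 33.29×2.76 + (z_c − 1.855 − 33.29)×3.22
The z_c×3.22 term appears on both sides and cancels. Collect the known terms of each column as K = Σ(ρt)_known − 3.22 × (depth of known layers): K_A = 97.7816 − 3.22×36.76 = −20.5856; K_B = 91.8804 − 3.22×(1.855 + 33.29) = −21.2865.
Balance: K_A − x×(3.22 − 2.99) = K_B, so x = (K_A − K_B)/(3.22 − 2.99) = 0.7009/0.23 = 3.05 km.

3.05 km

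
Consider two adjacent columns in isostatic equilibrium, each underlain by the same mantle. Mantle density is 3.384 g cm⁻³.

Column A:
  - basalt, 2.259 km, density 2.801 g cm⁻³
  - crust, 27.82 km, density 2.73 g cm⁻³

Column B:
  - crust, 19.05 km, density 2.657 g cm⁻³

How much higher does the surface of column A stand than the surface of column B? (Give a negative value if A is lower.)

For any compensation level in the mantle, the mantle terms cancel and isostasy reduces to e = (Σt_A − Σt_B) − (Σ(ρt)_A − Σ(ρt)_B) / ρ_m.
Σt_A = 30.079 km; Σt_B = 19.05 km; Σ(ρt)_A = 82.276059; Σ(ρt)_B = 50.61585 (in km·g cm⁻³).
e = (30.079 − 19.05) − (82.276059 − 50.61585) / 3.384 = 1.67 km.

1.67 km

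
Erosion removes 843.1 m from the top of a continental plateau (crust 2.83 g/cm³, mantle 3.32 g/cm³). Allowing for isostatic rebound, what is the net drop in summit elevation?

Rebound u = e ρ_c/ρ_m = 843.1 m × 2.83/3.32 = 718.7 m.
Net surface drop = e − u = 843.1 m − 718.7 m = e (ρ_m − ρ_c)/ρ_m = 124 m.

124 m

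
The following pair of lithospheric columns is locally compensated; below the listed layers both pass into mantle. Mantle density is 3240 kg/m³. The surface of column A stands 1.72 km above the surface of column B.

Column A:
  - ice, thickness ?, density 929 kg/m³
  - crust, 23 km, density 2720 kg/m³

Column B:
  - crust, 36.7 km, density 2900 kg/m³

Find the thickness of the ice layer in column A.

Take the compensation level at the base of the deeper column (depth z_c below the surface of column A) and equate Σ ρ_i t_i down to z_c; mantle fills any gap and the z_c terms cancel.
Column A: x×929 + 23×2720 + (z_c − 23 − x)×3240
Column B: 1.72×0 + 36.7×2900 + (z_c − 1.72 − 36.7)×3240
The z_c×3240 term appears on both sides and cancels. Collect the known terms of each column as K = Σ(ρt)_known − 3240 × (depth of known layers): K_A = 62560 − 3240×23 = −11960; K_B = 106430 − 3240×(1.72 + 36.7) = −18050.8.
Balance: K_A − x×(3240 − 929) = K_B, so x = (K_A − K_B)/(3240 − 929) = 6090.8/2311 = 2.64 km.

2.64 km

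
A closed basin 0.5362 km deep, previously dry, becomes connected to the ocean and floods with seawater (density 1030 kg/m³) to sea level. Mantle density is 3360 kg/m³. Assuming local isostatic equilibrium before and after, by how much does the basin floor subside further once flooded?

After flooding the water column is d + s deep. Its weight must equal the weight of mantle displaced by the extra subsidence s: (d + s) ρ_w = s ρ_m.
s = d ρ_w / (ρ_m − ρ_w) = 0.5362 km × 1030/(3360 − 1030) = 0.237 km.

0.237 km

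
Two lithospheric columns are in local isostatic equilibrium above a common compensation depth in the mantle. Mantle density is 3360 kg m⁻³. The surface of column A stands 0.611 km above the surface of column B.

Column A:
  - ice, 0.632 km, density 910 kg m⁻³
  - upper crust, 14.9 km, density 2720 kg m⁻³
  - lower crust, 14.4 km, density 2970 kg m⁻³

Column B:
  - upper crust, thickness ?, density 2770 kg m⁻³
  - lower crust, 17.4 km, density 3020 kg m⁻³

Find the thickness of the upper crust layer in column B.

14.8 km

Take the compensation level at the base of the deeper column (depth z_c below the surface of column A) and equate Σ ρ_i t_i down to z_c; mantle fills any gap and the z_c terms cancel.
Column A: 0.632×910 + 14.9×2720 + 14.4×2970 + (z_c − 29.932)×3360
Column B: 0.611×0 + x×2770 + 17.4×3020 + (z_c − 0.611 − 17.4 − x)×3360
The z_c×3360 term appears on both sides and cancels. Collect the known terms of each column as K = Σ(ρt)_known − 3360 × (depth of known layers): K_A = 83871.12 − 3360×29.932 = −16700.4; K_B = 52548 − 3360×(0.611 + 17.4) = −7968.96.
Balance: K_A = K_B − x×(3360 − 2770), so x = (K_B − K_A)/(3360 − 2770) = 8731.44/590 = 14.8 km.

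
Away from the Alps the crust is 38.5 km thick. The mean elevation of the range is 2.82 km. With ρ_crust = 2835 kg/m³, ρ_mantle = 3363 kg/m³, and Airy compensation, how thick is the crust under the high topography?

Root depth r = h ρ_c / (ρ_m − ρ_c) = 2.82 km × 2835 / 528 = 15.14 km.
Total thickness = T + h + r = 38.5 km + 2.82 km + 15.14 km = 56.5 km.

56.5 km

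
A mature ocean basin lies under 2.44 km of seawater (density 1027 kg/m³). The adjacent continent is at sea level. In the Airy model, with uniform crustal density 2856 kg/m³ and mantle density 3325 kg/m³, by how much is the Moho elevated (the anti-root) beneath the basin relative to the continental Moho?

For local isostatic compensation: replacing crust with seawater at the top is compensated by replacing crust with mantle at the base: d (ρ_c − ρ_w) = a (ρ_m − ρ_c).
a = d (ρ_c − ρ_w)/(ρ_m − ρ_c) = 2.44 km × 1829/469 = 9.52 km.

9.52 km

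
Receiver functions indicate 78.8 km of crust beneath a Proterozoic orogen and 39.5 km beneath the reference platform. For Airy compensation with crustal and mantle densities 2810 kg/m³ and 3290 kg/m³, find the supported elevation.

5.73 km

Excess crust Δ = 78.8 km − 39.5 km = 39.3 km, split between elevation h and root r with h + r = Δ.
Airy balance ρ_c h = (ρ_m − ρ_c) r gives r = h ρ_c/(ρ_m − ρ_c), so h (1 + ρ_c/(ρ_m − ρ_c)) = Δ, i.e. h = Δ (ρ_m − ρ_c)/ρ_m.
h = 39.3 km × 480/3290 = 5.73 km.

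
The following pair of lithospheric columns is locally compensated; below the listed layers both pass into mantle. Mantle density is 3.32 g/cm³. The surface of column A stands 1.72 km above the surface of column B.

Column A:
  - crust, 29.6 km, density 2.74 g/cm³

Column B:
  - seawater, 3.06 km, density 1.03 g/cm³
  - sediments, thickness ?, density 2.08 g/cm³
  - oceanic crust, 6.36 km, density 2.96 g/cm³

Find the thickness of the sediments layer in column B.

Take the compensation level at the base of the deeper column (depth z_c below the surface of column A) and equate Σ ρ_i t_i down to z_c; mantle fills any gap and the z_c terms cancel.
Column A: 29.6×2.74 + (z_c − 29.6)×3.32
Column B: 1.72×0 + 3.06×1.03 + x×2.08 + 6.36×2.96 + (z_c − 1.72 − 9.42 − x)×3.32
The z_c×3.32 term appears on both sides and cancels. Collect the known terms of each column as K = Σ(ρt)_known − 3.32 × (depth of known layers): K_A = 81.104 − 3.32×29.6 = −17.168; K_B = 21.9774 − 3.32×(1.72 + 9.42) = −15.0074.
Balance: K_A = K_B − x×(3.32 − 2.08), so x = (K_B − K_A)/(3.32 − 2.08) = 2.1606/1.24 = 1.74 km.

1.74 km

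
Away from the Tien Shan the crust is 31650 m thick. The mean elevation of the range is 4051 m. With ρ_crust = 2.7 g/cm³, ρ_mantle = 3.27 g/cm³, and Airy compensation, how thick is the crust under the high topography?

54900 m

Root depth r = h ρ_c / (ρ_m − ρ_c) = 4051 m × 2.7 / 0.57 = 19190 m.
Total thickness = T + h + r = 31650 m + 4051 m + 19190 m = 54900 m.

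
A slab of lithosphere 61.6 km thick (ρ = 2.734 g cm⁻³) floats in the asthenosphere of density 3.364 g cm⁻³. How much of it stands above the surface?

Floating equilibrium: submerged depth d = t ρ_obj/ρ_fluid = 61.6 km × 2.734/3.364 = 50.06 km.
Freeboard = t − d = 61.6 km − 50.06 km = 11.5 km.

11.5 km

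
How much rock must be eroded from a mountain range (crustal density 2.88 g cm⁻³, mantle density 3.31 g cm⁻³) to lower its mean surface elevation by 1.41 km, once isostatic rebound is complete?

Net drop Δ = e − u = e − e ρ_c/ρ_m = e (ρ_m − ρ_c)/ρ_m.
e = Δ ρ_m/(ρ_m − ρ_c) = 1.41 km × 3.31/0.43 = 10.9 km.

10.9 km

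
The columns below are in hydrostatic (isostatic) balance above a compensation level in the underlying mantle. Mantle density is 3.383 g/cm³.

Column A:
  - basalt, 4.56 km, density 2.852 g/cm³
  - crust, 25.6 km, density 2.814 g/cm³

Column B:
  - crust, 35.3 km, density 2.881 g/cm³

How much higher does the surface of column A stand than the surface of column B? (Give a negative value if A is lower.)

For any compensation level in the mantle, the mantle terms cancel and isostasy reduces to e = (Σt_A − Σt_B) − (Σ(ρt)_A − Σ(ρt)_B) / ρ_m.
Σt_A = 30.16 km; Σt_B = 35.3 km; Σ(ρt)_A = 85.04352; Σ(ρt)_B = 101.6993 (in km·g/cm³).
e = (30.16 − 35.3) − (85.04352 − 101.6993) / 3.383 = −0.217 km.

−0.217 km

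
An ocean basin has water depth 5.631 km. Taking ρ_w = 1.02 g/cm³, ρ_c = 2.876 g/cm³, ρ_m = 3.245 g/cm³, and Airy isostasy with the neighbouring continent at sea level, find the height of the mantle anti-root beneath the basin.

28.3 km

For local isostatic compensation: replacing crust with seawater at the top is compensated by replacing crust with mantle at the base: d (ρ_c − ρ_w) = a (ρ_m − ρ_c).
a = d (ρ_c − ρ_w)/(ρ_m − ρ_c) = 5.631 km × 1.856/0.369 = 28.3 km.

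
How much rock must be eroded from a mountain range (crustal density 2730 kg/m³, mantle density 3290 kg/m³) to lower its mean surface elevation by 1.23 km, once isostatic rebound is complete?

Net drop Δ = e − u = e − e ρ_c/ρ_m = e (ρ_m − ρ_c)/ρ_m.
e = Δ ρ_m/(ρ_m − ρ_c) = 1.23 km × 3290/560 = 7.23 km.

7.23 km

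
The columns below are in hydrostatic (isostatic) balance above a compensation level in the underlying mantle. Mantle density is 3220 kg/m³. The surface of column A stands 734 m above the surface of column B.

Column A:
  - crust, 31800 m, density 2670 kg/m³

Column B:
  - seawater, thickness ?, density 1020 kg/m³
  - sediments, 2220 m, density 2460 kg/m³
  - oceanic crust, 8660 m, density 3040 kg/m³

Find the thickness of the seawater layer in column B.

Take the compensation level at the base of the deeper column (depth z_c below the surface of column A) and equate Σ ρ_i t_i down to z_c; mantle fills any gap and the z_c terms cancel.
Column A: 31800×2670 + (z_c − 31800)×3220
Column B: 734×0 + x×1020 + 2220×2460 + 8660×3040 + (z_c − 734 − 10880 − x)×3220
The z_c×3220 term appears on both sides and cancels. Collect the known terms of each column as K = Σ(ρt)_known − 3220 × (depth of known layers): K_A = 84906000 − 3220×31800 = −17490000; K_B = 31787600 − 3220×(734 + 10880) = −5609480.
Balance: K_A = K_B − x×(3220 − 1020), so x = (K_B − K_A)/(3220 − 1020) = 11880500/2200 = 5400 m.

5400 m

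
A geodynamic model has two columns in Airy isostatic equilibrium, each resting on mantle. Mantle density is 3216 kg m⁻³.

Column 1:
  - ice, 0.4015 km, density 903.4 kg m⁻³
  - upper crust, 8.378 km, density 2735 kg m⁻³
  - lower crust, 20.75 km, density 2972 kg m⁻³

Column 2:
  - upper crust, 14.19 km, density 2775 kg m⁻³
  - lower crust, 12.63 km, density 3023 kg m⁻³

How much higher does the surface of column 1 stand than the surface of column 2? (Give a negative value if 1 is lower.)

For any compensation level in the mantle, the mantle terms cancel and isostasy reduces to e = (Σt_1 − Σt_2) − (Σ(ρt)_1 − Σ(ρt)_2) / ρ_m.
Σt_1 = 29.5295 km; Σt_2 = 26.82 km; Σ(ρt)_1 = 84945.5451; Σ(ρt)_2 = 77557.74 (in km·kg m⁻³).
e = (29.5295 − 26.82) − (84945.5451 − 77557.74) / 3216 = 0.412 km.

0.412 km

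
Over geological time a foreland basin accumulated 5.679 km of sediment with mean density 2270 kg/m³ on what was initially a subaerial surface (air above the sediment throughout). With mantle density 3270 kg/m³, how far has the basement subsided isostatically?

Subaerial load: s = t ρ_sed / ρ_m = 5.679 km × 2270/3270 = 3.94 km.

3.94 km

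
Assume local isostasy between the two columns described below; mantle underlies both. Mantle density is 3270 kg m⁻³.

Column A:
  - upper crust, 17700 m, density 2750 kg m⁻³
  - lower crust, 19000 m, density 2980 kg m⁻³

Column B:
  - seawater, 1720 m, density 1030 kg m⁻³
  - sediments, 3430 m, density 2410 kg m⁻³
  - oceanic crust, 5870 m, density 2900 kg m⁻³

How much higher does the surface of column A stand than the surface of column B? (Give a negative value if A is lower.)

For any compensation level in the mantle, the mantle terms cancel and isostasy reduces to e = (Σt_A − Σt_B) − (Σ(ρt)_A − Σ(ρt)_B) / ρ_m.
Σt_A = 36700 m; Σt_B = 11020 m; Σ(ρt)_A = 105295000; Σ(ρt)_B = 27060900 (in m·kg m⁻³).
e = (36700 − 11020) − (105295000 − 27060900) / 3270 = 1760 m.

1760 m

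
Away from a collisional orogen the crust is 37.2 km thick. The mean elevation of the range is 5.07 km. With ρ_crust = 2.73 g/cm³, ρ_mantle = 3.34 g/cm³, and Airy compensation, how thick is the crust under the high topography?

65 km

Root depth r = h ρ_c / (ρ_m − ρ_c) = 5.07 km × 2.73 / 0.61 = 22.69 km.
Total thickness = T + h + r = 37.2 km + 5.07 km + 22.69 km = 65 km.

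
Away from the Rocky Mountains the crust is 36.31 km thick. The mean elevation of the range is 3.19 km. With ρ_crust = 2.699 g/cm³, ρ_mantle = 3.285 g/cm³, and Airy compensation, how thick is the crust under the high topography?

Root depth r = h ρ_c / (ρ_m − ρ_c) = 3.19 km × 2.699 / 0.586 = 14.69 km.
Total thickness = T + h + r = 36.31 km + 3.19 km + 14.69 km = 54.2 km.

54.2 km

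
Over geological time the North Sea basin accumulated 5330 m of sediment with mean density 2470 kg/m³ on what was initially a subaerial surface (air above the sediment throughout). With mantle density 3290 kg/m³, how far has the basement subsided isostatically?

4000 m

Subaerial load: s = t ρ_sed / ρ_m = 5330 m × 2470/3290 = 4000 m.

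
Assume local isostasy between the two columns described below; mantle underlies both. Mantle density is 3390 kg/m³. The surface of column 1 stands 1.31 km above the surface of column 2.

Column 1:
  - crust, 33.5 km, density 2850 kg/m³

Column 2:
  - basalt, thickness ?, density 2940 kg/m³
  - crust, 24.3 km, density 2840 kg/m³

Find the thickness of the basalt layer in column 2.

Take the compensation level at the base of the deeper column (depth z_c below the surface of column 1) and equate Σ ρ_i t_i down to z_c; mantle fills any gap and the z_c terms cancel.
Column 1: 33.5×2850 + (z_c − 33.5)×3390
Column 2: 1.31×0 + x×2940 + 24.3×2840 + (z_c − 1.31 − 24.3 − x)×3390
The z_c×3390 term appears on both sides and cancels. Collect the known terms of each column as K = Σ(ρt)_known − 3390 × (depth of known layers): K_1 = 95475 − 3390×33.5 = −18090; K_2 = 69012 − 3390×(1.31 + 24.3) = −17805.9.
Balance: K_1 = K_2 − x×(3390 − 2940), so x = (K_2 − K_1)/(3390 − 2940) = 284.1/450 = 0.631 km.

0.631 km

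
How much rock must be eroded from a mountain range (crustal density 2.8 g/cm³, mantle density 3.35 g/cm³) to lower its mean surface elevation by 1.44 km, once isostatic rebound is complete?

8.77 km

Net drop Δ = e − u = e − e ρ_c/ρ_m = e (ρ_m − ρ_c)/ρ_m.
e = Δ ρ_m/(ρ_m − ρ_c) = 1.44 km × 3.35/0.55 = 8.77 km.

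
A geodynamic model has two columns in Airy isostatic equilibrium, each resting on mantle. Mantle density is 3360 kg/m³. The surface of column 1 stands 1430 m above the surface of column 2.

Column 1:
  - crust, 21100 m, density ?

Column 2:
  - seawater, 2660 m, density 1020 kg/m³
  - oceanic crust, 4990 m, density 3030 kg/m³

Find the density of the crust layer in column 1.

Take the compensation level at the base of the deeper column (depth z_c below the surface of column 1) and equate Σ ρ_i t_i down to z_c; mantle fills any gap and the z_c terms cancel.
Column 1: 21100×ρ + (z_c − 21100)×3360
Column 2: 1430×0 + 2660×1020 + 4990×3030 + (z_c − 1430 − 7650)×3360
The z_c×3360 term appears on both sides and cancels. Collect the known terms of each column as K = Σ(ρt)_known − 3360 × (depth of known layers): K_1 = 0 − 3360×21100 = −70896000; K_2 = 17832900 − 3360×(1430 + 7650) = −12675900.
Balance: K_1 + 21100×ρ = K_2, so ρ = (K_2 − K_1)/21100 = 58220100/21100 = 2760 kg/m³.

2760 kg/m³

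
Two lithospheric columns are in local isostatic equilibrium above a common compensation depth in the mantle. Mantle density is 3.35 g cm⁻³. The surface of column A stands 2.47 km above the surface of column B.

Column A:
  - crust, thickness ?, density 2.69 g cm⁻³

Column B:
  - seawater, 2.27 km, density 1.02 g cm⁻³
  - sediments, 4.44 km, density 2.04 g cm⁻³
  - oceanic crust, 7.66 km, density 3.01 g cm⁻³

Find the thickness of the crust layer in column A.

Take the compensation level at the base of the deeper column (depth z_c below the surface of column A) and equate Σ ρ_i t_i down to z_c; mantle fills any gap and the z_c terms cancel.
Column A: x×2.69 + (z_c − 0 − x)×3.35
Column B: 2.47×0 + 2.27×1.02 + 4.44×2.04 + 7.66×3.01 + (z_c − 2.47 − 14.37)×3.35
The z_c×3.35 term appears on both sides and cancels. Collect the known terms of each column as K = Σ(ρt)_known − 3.35 × (depth of known layers): K_A = 0 − 3.35×0 = 0; K_B = 34.4296 − 3.35×(2.47 + 14.37) = −21.9844.
Balance: K_A − x×(3.35 − 2.69) = K_B, so x = (K_A − K_B)/(3.35 − 2.69) = 21.9844/0.66 = 33.3 km.

33.3 km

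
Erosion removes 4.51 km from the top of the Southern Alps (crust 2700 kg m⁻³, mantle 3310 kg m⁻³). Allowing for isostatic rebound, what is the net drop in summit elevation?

Rebound u = e ρ_c/ρ_m = 4.51 km × 2700/3310 = 3.679 km.
Net surface drop = e − u = 4.51 km − 3.679 km = e (ρ_m − ρ_c)/ρ_m = 0.831 km.

0.831 km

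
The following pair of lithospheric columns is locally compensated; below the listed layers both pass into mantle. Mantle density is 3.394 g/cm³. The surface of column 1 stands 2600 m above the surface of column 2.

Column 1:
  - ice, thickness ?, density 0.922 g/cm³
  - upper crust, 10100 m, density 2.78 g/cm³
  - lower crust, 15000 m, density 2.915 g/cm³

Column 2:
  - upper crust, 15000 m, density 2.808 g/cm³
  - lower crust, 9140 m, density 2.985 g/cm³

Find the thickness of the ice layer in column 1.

Take the compensation level at the base of the deeper column (depth z_c below the surface of column 1) and equate Σ ρ_i t_i down to z_c; mantle fills any gap and the z_c terms cancel.
Column 1: x×0.922 + 10100×2.78 + 15000×2.915 + (z_c − 25100 − x)×3.394
Column 2: 2600×0 + 15000×2.808 + 9140×2.985 + (z_c − 2600 − 24140)×3.394
The z_c×3.394 term appears on both sides and cancels. Collect the known terms of each column as K = Σ(ρt)_known − 3.394 × (depth of known layers): K_1 = 71803 − 3.394×25100 = −13386.4; K_2 = 69402.9 − 3.394×(2600 + 24140) = −21352.66.
Balance: K_1 − x×(3.394 − 0.922) = K_2, so x = (K_1 − K_2)/(3.394 − 0.922) = 7966.26/2.472 = 3220 m.

3220 m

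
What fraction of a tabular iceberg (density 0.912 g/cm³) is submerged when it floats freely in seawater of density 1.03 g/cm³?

Submerged fraction = ρ_obj/ρ_fluid = 0.912/1.03 = 88.5%.

88.5%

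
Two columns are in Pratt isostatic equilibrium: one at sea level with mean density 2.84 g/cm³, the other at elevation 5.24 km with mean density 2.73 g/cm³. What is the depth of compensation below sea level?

130 km

ρ_ref D = ρ (D + h) → D (ρ_ref − ρ) = ρ h.
D = ρ h/(ρ_ref − ρ) = 2.73 × 5.24 km/(2.84 − 2.73) = 130 km.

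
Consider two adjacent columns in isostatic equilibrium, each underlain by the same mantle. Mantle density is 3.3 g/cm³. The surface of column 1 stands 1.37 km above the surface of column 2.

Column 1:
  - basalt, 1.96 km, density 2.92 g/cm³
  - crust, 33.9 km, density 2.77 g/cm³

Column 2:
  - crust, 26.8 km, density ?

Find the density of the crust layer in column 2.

2.77 g/cm³

Take the compensation level at the base of the deeper column (depth z_c below the surface of column 1) and equate Σ ρ_i t_i down to z_c; mantle fills any gap and the z_c terms cancel.
Column 1: 1.96×2.92 + 33.9×2.77 + (z_c − 35.86)×3.3
Column 2: 1.37×0 + 26.8×ρ + (z_c − 1.37 − 26.8)×3.3
The z_c×3.3 term appears on both sides and cancels. Collect the known terms of each column as K = Σ(ρt)_known − 3.3 × (depth of known layers): K_1 = 99.6262 − 3.3×35.86 = −18.7118; K_2 = 0 − 3.3×(1.37 + 26.8) = −92.961.
Balance: K_1 = K_2 + 26.8×ρ, so ρ = (K_1 − K_2)/26.8 = 74.2492/26.8 = 2.77 g/cm³.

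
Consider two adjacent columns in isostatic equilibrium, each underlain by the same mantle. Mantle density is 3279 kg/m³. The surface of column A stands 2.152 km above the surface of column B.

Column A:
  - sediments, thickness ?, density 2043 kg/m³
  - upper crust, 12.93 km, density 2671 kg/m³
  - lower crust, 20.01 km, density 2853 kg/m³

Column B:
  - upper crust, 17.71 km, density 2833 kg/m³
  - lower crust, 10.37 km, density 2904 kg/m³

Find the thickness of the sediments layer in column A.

Take the compensation level at the base of the deeper column (depth z_c below the surface of column A) and equate Σ ρ_i t_i down to z_c; mantle fills any gap and the z_c terms cancel.
Column A: x×2043 + 12.93×2671 + 20.01×2853 + (z_c − 32.94 − x)×3279
Column B: 2.152×0 + 17.71×2833 + 10.37×2904 + (z_c − 2.152 − 28.08)×3279
The z_c×3279 term appears on both sides and cancels. Collect the known terms of each column as K = Σ(ρt)_known − 3279 × (depth of known layers): K_A = 91624.56 − 3279×32.94 = −16385.7; K_B = 80286.91 − 3279×(2.152 + 28.08) = −18843.818.
Balance: K_A − x×(3279 − 2043) = K_B, so x = (K_A − K_B)/(3279 − 2043) = 2458.12/1236 = 1.99 km.

1.99 km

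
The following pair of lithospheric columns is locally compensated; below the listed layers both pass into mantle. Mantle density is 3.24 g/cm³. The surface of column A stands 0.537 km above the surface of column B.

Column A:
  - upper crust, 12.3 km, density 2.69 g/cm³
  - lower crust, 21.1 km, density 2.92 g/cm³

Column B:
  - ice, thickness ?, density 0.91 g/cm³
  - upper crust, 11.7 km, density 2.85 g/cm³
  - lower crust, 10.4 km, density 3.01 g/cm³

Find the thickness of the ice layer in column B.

Take the compensation level at the base of the deeper column (depth z_c below the surface of column A) and equate Σ ρ_i t_i down to z_c; mantle fills any gap and the z_c terms cancel.
Column A: 12.3×2.69 + 21.1×2.92 + (z_c − 33.4)×3.24
Column B: 0.537×0 + x×0.91 + 11.7×2.85 + 10.4×3.01 + (z_c − 0.537 − 22.1 − x)×3.24
The z_c×3.24 term appears on both sides and cancels. Collect the known terms of each column as K = Σ(ρt)_known − 3.24 × (depth of known layers): K_A = 94.699 − 3.24×33.4 = −13.517; K_B = 64.649 − 3.24×(0.537 + 22.1) = −8.69488.
Balance: K_A = K_B − x×(3.24 − 0.91), so x = (K_B − K_A)/(3.24 − 0.91) = 4.82212/2.33 = 2.07 km.

2.07 km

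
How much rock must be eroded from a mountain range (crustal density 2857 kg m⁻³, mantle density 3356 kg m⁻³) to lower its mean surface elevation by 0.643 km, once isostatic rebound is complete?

4.32 km

Net drop Δ = e − u = e − e ρ_c/ρ_m = e (ρ_m − ρ_c)/ρ_m.
e = Δ ρ_m/(ρ_m − ρ_c) = 0.643 km × 3356/499 = 4.32 km.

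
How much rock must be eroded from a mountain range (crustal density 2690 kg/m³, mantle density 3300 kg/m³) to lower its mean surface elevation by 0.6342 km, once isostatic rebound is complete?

3.43 km

Net drop Δ = e − u = e − e ρ_c/ρ_m = e (ρ_m − ρ_c)/ρ_m.
e = Δ ρ_m/(ρ_m − ρ_c) = 0.6342 km × 3300/610 = 3.43 km.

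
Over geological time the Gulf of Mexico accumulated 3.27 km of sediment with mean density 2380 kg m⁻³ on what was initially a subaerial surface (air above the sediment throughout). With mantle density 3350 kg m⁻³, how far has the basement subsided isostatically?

Subaerial load: s = t ρ_sed / ρ_m = 3.27 km × 2380/3350 = 2.32 km.

2.32 km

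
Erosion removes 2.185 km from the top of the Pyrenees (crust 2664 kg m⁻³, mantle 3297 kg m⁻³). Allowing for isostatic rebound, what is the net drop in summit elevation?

Rebound u = e ρ_c/ρ_m = 2.185 km × 2664/3297 = 1.765 km.
Net surface drop = e − u = 2.185 km − 1.765 km = e (ρ_m − ρ_c)/ρ_m = 0.42 km.

0.42 km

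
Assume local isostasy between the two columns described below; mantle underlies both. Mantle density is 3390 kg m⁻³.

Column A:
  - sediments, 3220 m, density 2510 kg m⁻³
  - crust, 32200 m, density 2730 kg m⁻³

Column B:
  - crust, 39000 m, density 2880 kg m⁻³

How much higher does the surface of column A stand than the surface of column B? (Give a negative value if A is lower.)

1240 m

For any compensation level in the mantle, the mantle terms cancel and isostasy reduces to e = (Σt_A − Σt_B) − (Σ(ρt)_A − Σ(ρt)_B) / ρ_m.
Σt_A = 35420 m; Σt_B = 39000 m; Σ(ρt)_A = 95988200; Σ(ρt)_B = 112320000 (in m·kg m⁻³).
e = (35420 − 39000) − (95988200 − 112320000) / 3390 = 1240 m.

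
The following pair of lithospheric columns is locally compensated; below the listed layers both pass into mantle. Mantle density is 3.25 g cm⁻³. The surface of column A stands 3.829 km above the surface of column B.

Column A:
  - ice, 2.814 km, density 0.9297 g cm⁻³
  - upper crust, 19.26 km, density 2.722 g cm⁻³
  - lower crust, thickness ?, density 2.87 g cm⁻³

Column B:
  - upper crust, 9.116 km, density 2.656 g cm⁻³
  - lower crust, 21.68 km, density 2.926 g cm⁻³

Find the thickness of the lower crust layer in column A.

Take the compensation level at the base of the deeper column (depth z_c below the surface of column A) and equate Σ ρ_i t_i down to z_c; mantle fills any gap and the z_c terms cancel.
Column A: 2.814×0.9297 + 19.26×2.722 + x×2.87 + (z_c − 22.074 − x)×3.25
Column B: 3.829×0 + 9.116×2.656 + 21.68×2.926 + (z_c − 3.829 − 30.796)×3.25
The z_c×3.25 term appears on both sides and cancels. Collect the known terms of each column as K = Σ(ρt)_known − 3.25 × (depth of known layers): K_A = 55.0418958 − 3.25×22.074 = −16.6986042; K_B = 87.647776 − 3.25×(3.829 + 30.796) = −24.883474.
Balance: K_A − x×(3.25 − 2.87) = K_B, so x = (K_A − K_B)/(3.25 − 2.87) = 8.18487/0.38 = 21.5 km.

21.5 km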